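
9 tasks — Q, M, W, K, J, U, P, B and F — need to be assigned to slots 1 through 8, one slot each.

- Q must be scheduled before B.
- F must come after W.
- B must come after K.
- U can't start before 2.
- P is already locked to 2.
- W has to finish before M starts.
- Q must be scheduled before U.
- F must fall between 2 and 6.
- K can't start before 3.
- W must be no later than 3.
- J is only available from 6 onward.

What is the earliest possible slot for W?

W's own window allows nothing later than 3.
W at 1 is achievable: M in 2, K in 3, B in 4, Q in 1, P in 2, F in 2, J in 6, W in 1, U in 2.

1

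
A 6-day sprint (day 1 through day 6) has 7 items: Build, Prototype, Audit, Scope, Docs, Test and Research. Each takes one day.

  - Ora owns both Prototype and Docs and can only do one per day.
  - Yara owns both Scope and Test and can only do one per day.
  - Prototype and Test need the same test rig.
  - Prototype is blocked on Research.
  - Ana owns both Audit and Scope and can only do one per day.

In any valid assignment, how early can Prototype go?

Precedence pushes Prototype to at least day 2.
Prototype at day 2 is achievable: Audit=day 1, Research=day 1, Test=day 1, Scope=day 2, Docs=day 1, Prototype=day 2, Build=day 1.

day 2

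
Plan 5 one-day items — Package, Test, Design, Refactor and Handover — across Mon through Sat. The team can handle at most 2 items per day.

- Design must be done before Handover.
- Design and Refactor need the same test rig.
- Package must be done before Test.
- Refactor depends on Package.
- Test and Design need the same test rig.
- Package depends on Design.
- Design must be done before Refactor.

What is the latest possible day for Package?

Precedence pushes Package to at least Tue; downstream work caps Package at Fri.
Package at Fri is achievable: Design in Mon; Handover in Tue; Package in Fri; Refactor in Sat; Test in Sat.

Fri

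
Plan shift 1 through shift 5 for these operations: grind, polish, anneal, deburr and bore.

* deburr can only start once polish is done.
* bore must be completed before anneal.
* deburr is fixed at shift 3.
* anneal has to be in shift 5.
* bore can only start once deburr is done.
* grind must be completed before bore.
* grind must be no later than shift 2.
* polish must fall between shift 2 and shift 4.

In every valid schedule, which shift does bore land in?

shift 4

deburr is fixed at shift 3 and must come before bore, so bore is at least shift 4.
anneal is fixed at shift 5 and must come after bore, so bore is at most shift 4.
So bore must be shift 4.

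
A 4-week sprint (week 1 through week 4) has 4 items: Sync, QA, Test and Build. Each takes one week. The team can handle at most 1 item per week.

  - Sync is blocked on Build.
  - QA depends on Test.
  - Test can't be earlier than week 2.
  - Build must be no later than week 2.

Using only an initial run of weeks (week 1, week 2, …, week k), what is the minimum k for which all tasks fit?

The precedence chain requires at least 2 distinct weeks.
With at most 1 per week and 4 tasks, at least 4 weeks are needed.
Propagating the time windows through the other constraints, QA can't land before week 3, so the schedule must run through at least week 3.
4 works (last occupied week: week 4): for example Test in week 2; Build in week 1; Sync in week 3; QA in week 4.

4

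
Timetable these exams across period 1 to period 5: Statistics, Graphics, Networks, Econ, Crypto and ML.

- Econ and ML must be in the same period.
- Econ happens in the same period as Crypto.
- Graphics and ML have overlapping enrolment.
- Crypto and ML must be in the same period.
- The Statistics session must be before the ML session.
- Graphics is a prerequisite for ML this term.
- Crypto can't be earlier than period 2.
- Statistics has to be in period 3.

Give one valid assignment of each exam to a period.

Crypto in period 4; Statistics in period 3; Networks in period 1; Econ in period 4; Graphics in period 1; ML in period 4

Checking: Graphics(period 1) before ML(period 4); Statistics(period 3) before ML(period 4); Graphics(period 1) != ML(period 4); Crypto = ML = period 4; Econ = ML = period 4; Econ = Crypto = period 4; Crypto=period 4 in [period 2,period 5]; Statistics=period 3 in [period 3,period 3].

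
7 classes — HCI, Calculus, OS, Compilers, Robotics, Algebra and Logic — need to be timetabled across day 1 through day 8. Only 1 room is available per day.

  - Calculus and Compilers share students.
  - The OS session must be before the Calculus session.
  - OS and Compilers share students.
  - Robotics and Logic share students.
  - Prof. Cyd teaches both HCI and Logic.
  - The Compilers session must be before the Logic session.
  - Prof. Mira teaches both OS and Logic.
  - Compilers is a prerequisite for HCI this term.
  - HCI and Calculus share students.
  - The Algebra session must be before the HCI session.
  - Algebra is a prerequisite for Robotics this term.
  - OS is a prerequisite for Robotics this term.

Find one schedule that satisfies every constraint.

Algebra in day 2; OS in day 4; Logic in day 7; HCI in day 3; Calculus in day 6; Robotics in day 5; Compilers in day 1

Checking: OS(day 4) before Calculus(day 6); OS(day 4) before Robotics(day 5); Algebra(day 2) before HCI(day 3); Algebra(day 2) before Robotics(day 5); Compilers(day 1) before HCI(day 3); Compilers(day 1) before Logic(day 7); OS(day 4) != Compilers(day 1); HCI(day 3) != Logic(day 7); HCI(day 3) != Calculus(day 6); OS(day 4) != Logic(day 7); Robotics(day 5) != Logic(day 7); Calculus(day 6) != Compilers(day 1); max 1 per day (cap 1).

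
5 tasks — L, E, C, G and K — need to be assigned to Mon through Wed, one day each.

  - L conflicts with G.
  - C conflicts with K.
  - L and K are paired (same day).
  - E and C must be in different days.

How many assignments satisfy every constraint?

24

Splitting on L: it can be Mon (8), Tue (8), Wed (8). Listing each branch's schedules as (E, C, G, K):
L=Mon: (Mon,Tue,Tue,Mon) (Mon,Tue,Wed,Mon) (Mon,Wed,Tue,Mon) (Mon,Wed,Wed,Mon) (Tue,Wed,Tue,Mon) (Tue,Wed,Wed,Mon) (Wed,Tue,Tue,Mon) (Wed,Tue,Wed,Mon) — 8.
L=Tue: (Mon,Wed,Mon,Tue) (Mon,Wed,Wed,Tue) (Tue,Mon,Mon,Tue) (Tue,Mon,Wed,Tue) (Tue,Wed,Mon,Tue) (Tue,Wed,Wed,Tue) (Wed,Mon,Mon,Tue) (Wed,Mon,Wed,Tue) — 8.
L=Wed: (Mon,Tue,Mon,Wed) (Mon,Tue,Tue,Wed) (Tue,Mon,Mon,Wed) (Tue,Mon,Tue,Wed) (Wed,Mon,Mon,Wed) (Wed,Mon,Tue,Wed) (Wed,Tue,Mon,Wed) (Wed,Tue,Tue,Wed) — 8.
Summing: 8 + 8 + 8 = 24.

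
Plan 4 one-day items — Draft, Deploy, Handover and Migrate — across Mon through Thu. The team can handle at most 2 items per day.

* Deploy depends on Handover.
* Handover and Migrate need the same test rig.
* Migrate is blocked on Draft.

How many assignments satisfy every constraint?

Splitting on Draft: it can be Mon (15), Tue (11), Wed (6). Listing each branch's schedules as (Deploy, Handover, Migrate):
Draft=Mon: (Tue,Mon,Tue) (Tue,Mon,Wed) (Tue,Mon,Thu) (Wed,Mon,Tue) (Wed,Mon,Wed) (Wed,Mon,Thu) (Wed,Tue,Wed) (Wed,Tue,Thu) (Thu,Mon,Tue) (Thu,Mon,Wed) (Thu,Mon,Thu) (Thu,Tue,Wed) (Thu,Tue,Thu) (Thu,Wed,Tue) (Thu,Wed,Thu) — 15.
Draft=Tue: (Tue,Mon,Wed) (Tue,Mon,Thu) (Wed,Mon,Wed) (Wed,Mon,Thu) (Wed,Tue,Wed) (Wed,Tue,Thu) (Thu,Mon,Wed) (Thu,Mon,Thu) (Thu,Tue,Wed) (Thu,Tue,Thu) (Thu,Wed,Thu) — 11.
Draft=Wed: (Tue,Mon,Thu) (Wed,Mon,Thu) (Wed,Tue,Thu) (Thu,Mon,Thu) (Thu,Tue,Thu) (Thu,Wed,Thu) — 6.
Summing: 15 + 11 + 6 = 32.

32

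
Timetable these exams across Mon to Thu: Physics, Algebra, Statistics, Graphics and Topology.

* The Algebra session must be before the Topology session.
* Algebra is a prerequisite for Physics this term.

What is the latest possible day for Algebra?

Downstream work caps Algebra at Wed.
Algebra at Wed is achievable: Statistics=Mon, Graphics=Mon, Topology=Thu, Algebra=Wed, Physics=Thu.

Wed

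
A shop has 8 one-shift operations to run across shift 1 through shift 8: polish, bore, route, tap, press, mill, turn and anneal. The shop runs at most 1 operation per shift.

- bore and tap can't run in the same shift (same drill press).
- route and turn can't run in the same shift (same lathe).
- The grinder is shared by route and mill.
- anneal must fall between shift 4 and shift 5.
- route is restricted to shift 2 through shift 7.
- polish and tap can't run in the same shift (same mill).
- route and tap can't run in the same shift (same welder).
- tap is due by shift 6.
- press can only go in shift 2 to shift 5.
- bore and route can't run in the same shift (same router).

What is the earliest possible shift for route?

Route is available from shift 2; route's own window allows nothing later than shift 7.
route at shift 2 is achievable: polish in shift 5, press in shift 3, tap in shift 1, mill in shift 7, route in shift 2, bore in shift 6, anneal in shift 4, turn in shift 8.

shift 2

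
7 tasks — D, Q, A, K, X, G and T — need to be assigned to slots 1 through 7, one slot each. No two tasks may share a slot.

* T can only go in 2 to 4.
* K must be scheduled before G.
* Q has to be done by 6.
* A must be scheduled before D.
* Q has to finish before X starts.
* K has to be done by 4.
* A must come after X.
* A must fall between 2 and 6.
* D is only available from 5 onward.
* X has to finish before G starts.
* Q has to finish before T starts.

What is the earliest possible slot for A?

A is available from 2; precedence pushes A to at least 3; A's own window allows nothing later than 6.
A at 5 is achievable: Q -> 1, X -> 4, K -> 3, D -> 6, T -> 2, G -> 7, A -> 5.
Nothing earlier works — the capacity limit rule out every slot before 5.

5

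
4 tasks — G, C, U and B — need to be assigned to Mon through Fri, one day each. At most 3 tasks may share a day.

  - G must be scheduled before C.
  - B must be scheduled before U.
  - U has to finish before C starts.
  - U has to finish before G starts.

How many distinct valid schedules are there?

Splitting on G: it can be Wed (2), Thu (3). Listing each branch's schedules as (C, U, B):
G=Wed: (Thu,Tue,Mon) (Fri,Tue,Mon) — 2.
G=Thu: (Fri,Tue,Mon) (Fri,Wed,Mon) (Fri,Wed,Tue) — 3.
Summing: 2 + 3 = 5.

5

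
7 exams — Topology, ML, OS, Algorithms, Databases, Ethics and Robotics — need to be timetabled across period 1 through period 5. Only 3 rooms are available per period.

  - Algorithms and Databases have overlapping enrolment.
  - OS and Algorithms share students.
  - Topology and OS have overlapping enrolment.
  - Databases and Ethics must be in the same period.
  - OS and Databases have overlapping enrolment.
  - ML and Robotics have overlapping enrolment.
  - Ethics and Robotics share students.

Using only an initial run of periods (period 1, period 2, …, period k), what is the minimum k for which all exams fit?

With at most 3 per period and 7 exams, at least 3 periods are needed.
3 works (last occupied period: period 3): for example Robotics in period 2; ML in period 1; OS in period 2; Ethics in period 3; Algorithms in period 1; Topology in period 1; Databases in period 3.

3 periods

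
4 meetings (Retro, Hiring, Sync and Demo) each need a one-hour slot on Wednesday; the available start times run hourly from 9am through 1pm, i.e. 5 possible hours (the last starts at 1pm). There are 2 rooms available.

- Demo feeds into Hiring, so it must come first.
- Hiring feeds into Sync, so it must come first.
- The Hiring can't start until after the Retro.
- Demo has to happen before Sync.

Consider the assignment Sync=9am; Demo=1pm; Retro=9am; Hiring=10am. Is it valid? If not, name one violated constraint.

Demo feeds into Hiring, so it must come first — violated.
There are 2 rooms available — holds.
Demo has to happen before Sync — violated.
The Hiring can't start until after the Retro — holds.
Hiring feeds into Sync, so it must come first — violated.

No. Demo has to happen before Sync is not satisfied.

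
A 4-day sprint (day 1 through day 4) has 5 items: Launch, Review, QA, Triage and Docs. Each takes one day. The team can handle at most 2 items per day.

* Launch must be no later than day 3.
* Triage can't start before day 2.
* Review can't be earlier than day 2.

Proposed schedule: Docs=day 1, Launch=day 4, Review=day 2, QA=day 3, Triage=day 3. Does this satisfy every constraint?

Invalid. Launch must be no later than day 3.

Triage can't start before day 2 — holds.
The team can handle at most 2 items per day — holds.
Launch must be no later than day 3 — violated.
Review can't be earlier than day 2 — holds.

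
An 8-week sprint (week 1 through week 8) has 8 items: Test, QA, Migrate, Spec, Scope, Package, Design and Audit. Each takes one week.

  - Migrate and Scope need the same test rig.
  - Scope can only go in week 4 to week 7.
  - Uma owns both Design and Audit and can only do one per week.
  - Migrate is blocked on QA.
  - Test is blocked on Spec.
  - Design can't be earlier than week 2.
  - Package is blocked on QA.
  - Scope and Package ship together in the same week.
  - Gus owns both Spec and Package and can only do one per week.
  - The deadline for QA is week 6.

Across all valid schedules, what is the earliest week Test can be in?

week 2

Precedence pushes Test to at least week 2.
Test at week 2 is achievable: Migrate -> week 2, Design -> week 2, Audit -> week 1, Package -> week 4, Spec -> week 1, Test -> week 2, Scope -> week 4, QA -> week 1.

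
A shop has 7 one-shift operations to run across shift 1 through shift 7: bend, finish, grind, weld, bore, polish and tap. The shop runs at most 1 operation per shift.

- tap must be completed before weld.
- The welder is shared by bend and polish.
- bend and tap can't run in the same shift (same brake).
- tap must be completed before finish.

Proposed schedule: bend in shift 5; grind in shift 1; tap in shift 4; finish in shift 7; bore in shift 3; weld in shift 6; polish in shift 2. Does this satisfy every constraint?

Valid

bend and tap can't run in the same shift (same brake) — holds.
The shop runs at most 1 operation per shift — holds.
tap must be completed before finish — holds.
The welder is shared by bend and polish — holds.
tap must be completed before weld — holds.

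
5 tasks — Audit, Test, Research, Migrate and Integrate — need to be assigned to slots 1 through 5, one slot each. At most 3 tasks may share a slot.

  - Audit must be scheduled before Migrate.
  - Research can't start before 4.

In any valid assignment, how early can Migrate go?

Precedence pushes Migrate to at least 2.
Migrate at 2 is achievable: Research=4, Migrate=2, Audit=1, Test=1, Integrate=1.

2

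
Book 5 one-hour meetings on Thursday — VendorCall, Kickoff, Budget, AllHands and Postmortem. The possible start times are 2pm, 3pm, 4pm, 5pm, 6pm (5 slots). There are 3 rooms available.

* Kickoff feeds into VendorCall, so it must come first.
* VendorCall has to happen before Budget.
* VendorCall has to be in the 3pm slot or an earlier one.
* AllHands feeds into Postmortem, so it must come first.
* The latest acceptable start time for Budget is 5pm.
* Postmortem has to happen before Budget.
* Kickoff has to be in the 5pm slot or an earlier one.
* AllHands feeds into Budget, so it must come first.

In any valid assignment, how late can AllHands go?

Downstream work caps AllHands at 3pm.
AllHands at 3pm is achievable: Postmortem -> 4pm, Budget -> 5pm, AllHands -> 3pm, Kickoff -> 2pm, VendorCall -> 3pm.

3pm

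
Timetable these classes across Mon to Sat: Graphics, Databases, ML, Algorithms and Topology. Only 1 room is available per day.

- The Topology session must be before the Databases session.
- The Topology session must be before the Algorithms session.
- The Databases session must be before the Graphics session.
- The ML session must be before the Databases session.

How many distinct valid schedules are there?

Splitting on Graphics: it can be Thu (4), Fri (13), Sat (25). Listing each branch's schedules as (Databases, ML, Algorithms, Topology):
Graphics=Thu: (Wed,Mon,Fri,Tue) (Wed,Mon,Sat,Tue) (Wed,Tue,Fri,Mon) (Wed,Tue,Sat,Mon) — 4.
Graphics=Fri: (Wed,Mon,Thu,Tue) (Wed,Mon,Sat,Tue) (Wed,Tue,Thu,Mon) (Wed,Tue,Sat,Mon) (Thu,Mon,Wed,Tue) (Thu,Mon,Sat,Tue) (Thu,Mon,Sat,Wed) (Thu,Tue,Wed,Mon) (Thu,Tue,Sat,Mon) (Thu,Tue,Sat,Wed) (Thu,Wed,Tue,Mon) (Thu,Wed,Sat,Mon) (Thu,Wed,Sat,Tue) — 13.
Graphics=Sat: (Wed,Mon,Thu,Tue) (Wed,Mon,Fri,Tue) (Wed,Tue,Thu,Mon) (Wed,Tue,Fri,Mon) (Thu,Mon,Wed,Tue) (Thu,Mon,Fri,Tue) (Thu,Mon,Fri,Wed) (Thu,Tue,Wed,Mon) (Thu,Tue,Fri,Mon) (Thu,Tue,Fri,Wed) (Thu,Wed,Tue,Mon) (Thu,Wed,Fri,Mon) (Thu,Wed,Fri,Tue) (Fri,Mon,Wed,Tue) (Fri,Mon,Thu,Tue) (Fri,Mon,Thu,Wed) (Fri,Tue,Wed,Mon) (Fri,Tue,Thu,Mon) (Fri,Tue,Thu,Wed) (Fri,Wed,Tue,Mon) (Fri,Wed,Thu,Mon) (Fri,Wed,Thu,Tue) (Fri,Thu,Tue,Mon) (Fri,Thu,Wed,Mon) (Fri,Thu,Wed,Tue) — 25.
Summing: 4 + 13 + 25 = 42.

42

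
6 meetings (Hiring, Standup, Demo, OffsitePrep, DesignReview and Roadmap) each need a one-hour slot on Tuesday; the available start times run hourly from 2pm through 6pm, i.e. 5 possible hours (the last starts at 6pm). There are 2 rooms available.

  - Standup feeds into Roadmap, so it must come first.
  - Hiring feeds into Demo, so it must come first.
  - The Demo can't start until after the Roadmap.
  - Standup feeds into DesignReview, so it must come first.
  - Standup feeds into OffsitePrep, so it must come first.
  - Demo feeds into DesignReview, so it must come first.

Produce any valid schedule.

Hiring -> 2pm, Standup -> 2pm, Roadmap -> 3pm, DesignReview -> 5pm, OffsitePrep -> 3pm, Demo -> 4pm

Checking: Standup(2pm) before OffsitePrep(3pm); Hiring(2pm) before Demo(4pm); Roadmap(3pm) before Demo(4pm); Standup(2pm) before Roadmap(3pm); Standup(2pm) before DesignReview(5pm); Demo(4pm) before DesignReview(5pm); max 2 per hour (cap 2).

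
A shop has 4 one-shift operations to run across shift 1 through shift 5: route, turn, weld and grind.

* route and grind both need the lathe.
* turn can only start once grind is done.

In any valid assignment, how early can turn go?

Precedence pushes turn to at least shift 2.
turn at shift 2 is achievable: turn in shift 2, grind in shift 1, route in shift 2, weld in shift 1.

shift 2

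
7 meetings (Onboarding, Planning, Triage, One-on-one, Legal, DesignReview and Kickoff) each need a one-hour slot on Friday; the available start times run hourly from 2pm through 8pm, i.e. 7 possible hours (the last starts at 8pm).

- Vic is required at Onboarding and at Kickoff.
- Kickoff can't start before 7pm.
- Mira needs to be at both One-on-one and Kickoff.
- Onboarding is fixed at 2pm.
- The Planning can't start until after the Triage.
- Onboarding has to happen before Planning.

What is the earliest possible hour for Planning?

3pm

Precedence pushes Planning to at least 3pm.
Planning at 3pm is achievable: One-on-one -> 2pm; Legal -> 2pm; Onboarding -> 2pm; Triage -> 2pm; DesignReview -> 2pm; Planning -> 3pm; Kickoff -> 7pm.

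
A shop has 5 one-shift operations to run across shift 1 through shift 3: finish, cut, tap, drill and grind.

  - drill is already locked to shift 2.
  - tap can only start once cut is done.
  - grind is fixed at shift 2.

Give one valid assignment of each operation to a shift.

tap=shift 2, cut=shift 1, finish=shift 1, grind=shift 2, drill=shift 2

Checking: cut(shift 1) before tap(shift 2); grind=shift 2 in [shift 2,shift 2]; drill=shift 2 in [shift 2,shift 2].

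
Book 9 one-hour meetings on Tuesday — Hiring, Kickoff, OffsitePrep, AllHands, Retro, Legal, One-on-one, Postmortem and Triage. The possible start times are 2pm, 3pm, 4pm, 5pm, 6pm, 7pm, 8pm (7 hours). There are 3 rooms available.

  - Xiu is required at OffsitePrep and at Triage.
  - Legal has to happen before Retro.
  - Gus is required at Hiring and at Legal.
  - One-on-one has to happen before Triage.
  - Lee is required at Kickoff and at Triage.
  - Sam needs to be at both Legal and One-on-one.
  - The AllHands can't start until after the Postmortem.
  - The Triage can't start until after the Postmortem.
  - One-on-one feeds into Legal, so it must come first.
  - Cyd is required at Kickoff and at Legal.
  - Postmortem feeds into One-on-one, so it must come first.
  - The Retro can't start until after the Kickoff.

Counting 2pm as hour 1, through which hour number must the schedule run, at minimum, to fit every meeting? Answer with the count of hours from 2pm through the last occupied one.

The precedence chain requires at least 4 distinct hours.
With at most 3 per hour and 9 meetings, at least 3 hours are needed.
4 works (last occupied hour: 5pm): for example Triage -> 4pm, Kickoff -> 2pm, OffsitePrep -> 3pm, One-on-one -> 3pm, Legal -> 4pm, AllHands -> 3pm, Postmortem -> 2pm, Hiring -> 2pm, Retro -> 5pm.

4 hours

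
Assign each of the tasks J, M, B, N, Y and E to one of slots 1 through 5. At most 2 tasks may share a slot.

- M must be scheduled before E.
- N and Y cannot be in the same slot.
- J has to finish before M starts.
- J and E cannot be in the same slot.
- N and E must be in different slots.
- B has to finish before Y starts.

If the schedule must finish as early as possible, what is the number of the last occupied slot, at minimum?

3

The precedence chain requires at least 3 distinct slots.
With at most 2 per slot and 6 tasks, at least 3 slots are needed.
3 works (last occupied slot: 3): for example J -> 1, M -> 2, E -> 3, B -> 1, N -> 2, Y -> 3.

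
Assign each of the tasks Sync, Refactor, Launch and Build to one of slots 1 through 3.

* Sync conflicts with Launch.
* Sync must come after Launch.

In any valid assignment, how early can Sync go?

2

Precedence pushes Sync to at least 2.
Sync at 2 is achievable: Sync -> 2, Launch -> 1, Refactor -> 1, Build -> 1.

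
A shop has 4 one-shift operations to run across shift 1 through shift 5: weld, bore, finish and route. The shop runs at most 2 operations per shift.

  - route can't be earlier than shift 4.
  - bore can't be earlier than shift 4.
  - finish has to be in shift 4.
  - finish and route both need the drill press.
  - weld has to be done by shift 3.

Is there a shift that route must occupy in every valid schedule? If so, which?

shift 5

route's window is shift 4–shift 5.
finish is fixed at shift 4, and route can't share a shift with finish.
So route must be shift 5.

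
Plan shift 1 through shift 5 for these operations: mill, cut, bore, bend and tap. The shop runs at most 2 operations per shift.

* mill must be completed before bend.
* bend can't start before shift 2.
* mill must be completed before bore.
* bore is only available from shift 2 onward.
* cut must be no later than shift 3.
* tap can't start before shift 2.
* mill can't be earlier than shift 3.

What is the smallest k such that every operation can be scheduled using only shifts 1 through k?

The precedence chain requires at least 2 distinct shifts.
With at most 2 per shift and 5 operations, at least 3 shifts are needed.
Propagating the time windows through the other constraints, bore can't land before shift 4, so the schedule must run through at least shift 4.
4 works (last occupied shift: shift 4): for example cut=shift 1, bore=shift 4, mill=shift 3, bend=shift 4, tap=shift 2.

4 shifts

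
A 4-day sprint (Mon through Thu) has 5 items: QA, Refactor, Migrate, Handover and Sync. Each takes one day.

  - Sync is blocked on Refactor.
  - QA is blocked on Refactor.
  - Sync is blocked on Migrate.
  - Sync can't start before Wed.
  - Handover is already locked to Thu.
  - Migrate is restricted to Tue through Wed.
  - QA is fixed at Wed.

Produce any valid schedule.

QA -> Wed; Sync -> Wed; Refactor -> Mon; Handover -> Thu; Migrate -> Tue

Checking: Migrate(Tue) before Sync(Wed); Refactor(Mon) before QA(Wed); Refactor(Mon) before Sync(Wed); QA=Wed in [Wed,Wed]; Sync=Wed in [Wed,Thu]; Handover=Thu in [Thu,Thu]; Migrate=Tue in [Tue,Wed].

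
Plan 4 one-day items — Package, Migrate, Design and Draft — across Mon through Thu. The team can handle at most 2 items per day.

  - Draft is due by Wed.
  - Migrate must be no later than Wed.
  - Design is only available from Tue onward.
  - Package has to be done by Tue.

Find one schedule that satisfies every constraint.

Migrate in Mon, Package in Mon, Draft in Tue, Design in Tue

Checking: Draft=Tue in [Mon,Wed]; Migrate=Mon in [Mon,Wed]; Package=Mon in [Mon,Tue]; Design=Tue in [Tue,Thu]; max 2 per day (cap 2).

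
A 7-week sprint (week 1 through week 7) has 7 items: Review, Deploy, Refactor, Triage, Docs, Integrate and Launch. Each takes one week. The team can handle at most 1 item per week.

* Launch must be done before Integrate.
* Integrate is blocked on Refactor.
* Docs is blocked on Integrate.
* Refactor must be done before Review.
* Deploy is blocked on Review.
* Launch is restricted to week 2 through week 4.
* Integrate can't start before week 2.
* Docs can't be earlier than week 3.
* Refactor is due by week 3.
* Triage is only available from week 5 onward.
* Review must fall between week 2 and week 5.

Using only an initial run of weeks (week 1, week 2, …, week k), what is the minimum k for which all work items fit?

7 weeks

The precedence chain requires at least 3 distinct weeks.
With at most 1 per week and 7 work items, at least 7 weeks are needed.
Triage can't be placed before week 5, so the schedule must run through at least week 5.
7 works (last occupied week: week 7): for example Docs -> week 6; Deploy -> week 7; Review -> week 3; Launch -> week 2; Refactor -> week 1; Integrate -> week 4; Triage -> week 5.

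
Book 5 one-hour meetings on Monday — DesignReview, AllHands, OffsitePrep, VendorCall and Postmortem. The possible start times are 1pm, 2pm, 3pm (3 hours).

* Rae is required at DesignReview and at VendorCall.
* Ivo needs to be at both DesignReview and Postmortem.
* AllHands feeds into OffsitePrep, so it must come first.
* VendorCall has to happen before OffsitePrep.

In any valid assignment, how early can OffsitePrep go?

Precedence pushes OffsitePrep to at least 2pm.
OffsitePrep at 2pm is achievable: OffsitePrep in 2pm; AllHands in 1pm; Postmortem in 1pm; VendorCall in 1pm; DesignReview in 2pm.

2pm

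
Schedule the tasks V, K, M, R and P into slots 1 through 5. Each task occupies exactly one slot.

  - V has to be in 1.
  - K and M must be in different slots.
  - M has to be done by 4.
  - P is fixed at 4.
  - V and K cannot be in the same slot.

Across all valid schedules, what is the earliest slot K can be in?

2

K at 2 is achievable: M -> 1, V -> 1, R -> 1, P -> 4, K -> 2.
Nothing earlier works — the conflict constraints rule out every slot before 2.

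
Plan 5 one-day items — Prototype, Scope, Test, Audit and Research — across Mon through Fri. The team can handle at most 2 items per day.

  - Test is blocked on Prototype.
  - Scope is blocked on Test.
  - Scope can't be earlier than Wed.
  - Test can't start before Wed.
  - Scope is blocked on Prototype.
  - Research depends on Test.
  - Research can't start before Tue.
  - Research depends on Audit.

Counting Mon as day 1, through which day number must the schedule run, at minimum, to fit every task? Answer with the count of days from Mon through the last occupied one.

4

The precedence chain requires at least 3 distinct days.
With at most 2 per day and 5 tasks, at least 3 days are needed.
Propagating the time windows through the other constraints, Scope can't land before Thu — that is day 4 counting from Mon — so the schedule must run through at least 4 days.
4 works (last occupied day: Thu): for example Prototype -> Mon, Test -> Wed, Audit -> Mon, Scope -> Thu, Research -> Thu.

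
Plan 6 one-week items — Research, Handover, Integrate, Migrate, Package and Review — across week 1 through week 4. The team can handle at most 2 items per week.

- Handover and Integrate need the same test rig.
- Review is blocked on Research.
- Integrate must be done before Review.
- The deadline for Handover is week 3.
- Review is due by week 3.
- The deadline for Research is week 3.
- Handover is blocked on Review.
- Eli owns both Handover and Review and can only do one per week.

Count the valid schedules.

Splitting on Migrate: it can be week 2 (2), week 3 (2), week 4 (3). Listing each branch's schedules as (Research, Handover, Integrate, Package, Review) by week number:
Migrate=week 2: (1,3,1,3,2) (1,3,1,4,2) — 2.
Migrate=week 3: (1,3,1,2,2) (1,3,1,4,2) — 2.
Migrate=week 4: (1,3,1,2,2) (1,3,1,3,2) (1,3,1,4,2) — 3.
Summing: 2 + 2 + 3 = 7.

7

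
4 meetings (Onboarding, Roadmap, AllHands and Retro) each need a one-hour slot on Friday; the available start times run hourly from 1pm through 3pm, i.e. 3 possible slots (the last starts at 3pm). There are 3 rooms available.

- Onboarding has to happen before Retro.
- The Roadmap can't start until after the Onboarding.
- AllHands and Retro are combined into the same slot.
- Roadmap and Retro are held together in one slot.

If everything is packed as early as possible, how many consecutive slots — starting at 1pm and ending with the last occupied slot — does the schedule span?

2

The precedence chain requires at least 2 distinct slots.
With at most 3 per slot and 4 meetings, at least 2 slots are needed.
2 works (last occupied slot: 2pm): for example Retro=2pm, Roadmap=2pm, Onboarding=1pm, AllHands=2pm.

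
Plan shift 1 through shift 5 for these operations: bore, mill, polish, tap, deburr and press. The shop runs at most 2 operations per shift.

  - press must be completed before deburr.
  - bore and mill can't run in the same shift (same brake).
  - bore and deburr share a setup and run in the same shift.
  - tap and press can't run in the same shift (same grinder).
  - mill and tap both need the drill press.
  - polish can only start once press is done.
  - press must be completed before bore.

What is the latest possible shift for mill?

mill at shift 5 is achievable: tap -> shift 3; bore -> shift 2; press -> shift 1; deburr -> shift 2; polish -> shift 3; mill -> shift 5.

shift 5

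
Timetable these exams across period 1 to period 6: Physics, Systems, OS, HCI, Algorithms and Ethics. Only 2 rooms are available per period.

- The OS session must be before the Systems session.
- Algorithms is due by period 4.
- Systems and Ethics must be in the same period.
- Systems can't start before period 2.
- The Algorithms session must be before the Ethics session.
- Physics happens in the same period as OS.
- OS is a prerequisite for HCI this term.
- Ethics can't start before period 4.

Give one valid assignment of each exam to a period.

Physics in period 2; HCI in period 3; Algorithms in period 1; Systems in period 4; Ethics in period 4; OS in period 2

Checking: OS(period 2) before HCI(period 3); OS(period 2) before Systems(period 4); Algorithms(period 1) before Ethics(period 4); Systems = Ethics = period 4; Physics = OS = period 2; Algorithms=period 1 in [period 1,period 4]; Ethics=period 4 in [period 4,period 6]; Systems=period 4 in [period 2,period 6]; max 2 per period (cap 2).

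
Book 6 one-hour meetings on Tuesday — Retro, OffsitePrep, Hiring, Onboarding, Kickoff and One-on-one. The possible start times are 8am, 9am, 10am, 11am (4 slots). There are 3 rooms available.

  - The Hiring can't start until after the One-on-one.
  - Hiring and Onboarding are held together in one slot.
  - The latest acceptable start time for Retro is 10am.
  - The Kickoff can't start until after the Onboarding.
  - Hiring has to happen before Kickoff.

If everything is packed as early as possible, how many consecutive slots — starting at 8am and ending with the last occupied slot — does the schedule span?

3

The precedence chain requires at least 3 distinct slots.
With at most 3 per slot and 6 meetings, at least 2 slots are needed.
3 works (last occupied slot: 10am): for example Hiring in 9am, OffsitePrep in 8am, Kickoff in 10am, Onboarding in 9am, Retro in 8am, One-on-one in 8am.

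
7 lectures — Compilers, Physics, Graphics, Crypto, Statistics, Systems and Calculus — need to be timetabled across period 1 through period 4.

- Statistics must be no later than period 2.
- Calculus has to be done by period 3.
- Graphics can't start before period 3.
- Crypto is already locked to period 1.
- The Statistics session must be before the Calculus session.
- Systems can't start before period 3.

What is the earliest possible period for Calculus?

period 2

Precedence pushes Calculus to at least period 2; Calculus's own window allows nothing later than period 3.
Calculus at period 2 is achievable: Compilers=period 1, Systems=period 3, Crypto=period 1, Physics=period 1, Graphics=period 3, Statistics=period 1, Calculus=period 2.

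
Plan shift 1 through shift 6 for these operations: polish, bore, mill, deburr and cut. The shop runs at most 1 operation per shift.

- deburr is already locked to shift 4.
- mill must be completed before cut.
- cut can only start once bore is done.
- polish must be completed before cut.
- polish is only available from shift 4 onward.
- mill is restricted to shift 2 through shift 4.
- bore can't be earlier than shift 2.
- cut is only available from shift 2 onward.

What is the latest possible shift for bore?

Bore is available from shift 2; downstream work caps bore at shift 5.
bore at shift 3 is achievable: deburr=shift 4; polish=shift 5; mill=shift 2; cut=shift 6; bore=shift 3.
Nothing later works — the capacity limit rule out every shift after shift 3.

shift 3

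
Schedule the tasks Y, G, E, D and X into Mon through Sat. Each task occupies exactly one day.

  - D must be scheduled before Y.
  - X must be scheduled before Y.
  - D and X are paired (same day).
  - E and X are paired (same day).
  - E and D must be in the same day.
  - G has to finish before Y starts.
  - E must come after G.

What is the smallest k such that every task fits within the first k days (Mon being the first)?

The precedence chain requires at least 3 distinct days.
3 works (last occupied day: Wed): for example Y in Wed; D in Tue; X in Tue; E in Tue; G in Mon.

3 days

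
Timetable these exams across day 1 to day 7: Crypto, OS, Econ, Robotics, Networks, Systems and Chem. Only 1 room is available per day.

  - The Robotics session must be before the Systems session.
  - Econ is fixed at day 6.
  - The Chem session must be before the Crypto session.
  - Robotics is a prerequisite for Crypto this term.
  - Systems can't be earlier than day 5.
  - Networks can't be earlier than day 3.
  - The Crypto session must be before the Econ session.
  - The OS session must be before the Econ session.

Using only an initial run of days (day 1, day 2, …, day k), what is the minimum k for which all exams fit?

The precedence chain requires at least 3 distinct days.
With at most 1 per day and 7 exams, at least 7 days are needed.
Econ can't be placed before day 6, so the schedule must run through at least day 6.
7 works (last occupied day: day 7): for example Econ -> day 6, OS -> day 4, Crypto -> day 3, Systems -> day 5, Networks -> day 7, Robotics -> day 1, Chem -> day 2.

7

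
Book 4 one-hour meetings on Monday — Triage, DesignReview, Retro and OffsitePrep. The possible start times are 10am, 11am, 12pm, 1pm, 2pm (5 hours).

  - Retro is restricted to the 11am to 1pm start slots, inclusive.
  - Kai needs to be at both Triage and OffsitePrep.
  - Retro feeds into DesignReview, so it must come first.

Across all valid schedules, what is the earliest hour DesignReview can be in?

12pm

Precedence pushes DesignReview to at least 12pm.
DesignReview at 12pm is achievable: OffsitePrep in 11am, DesignReview in 12pm, Retro in 11am, Triage in 10am.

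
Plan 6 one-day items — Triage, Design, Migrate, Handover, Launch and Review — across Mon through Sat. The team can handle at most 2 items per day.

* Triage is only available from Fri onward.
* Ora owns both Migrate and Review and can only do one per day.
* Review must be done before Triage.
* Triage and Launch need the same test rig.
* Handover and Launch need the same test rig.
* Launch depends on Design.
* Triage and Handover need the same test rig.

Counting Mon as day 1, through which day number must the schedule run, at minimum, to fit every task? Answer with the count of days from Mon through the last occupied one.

The precedence chain requires at least 2 distinct days.
With at most 2 per day and 6 tasks, at least 3 days are needed.
Triage can't be placed before Fri — that is day 5 counting from Mon — so the schedule must run through at least 5 days.
5 works (last occupied day: Fri): for example Handover=Wed; Design=Mon; Migrate=Tue; Launch=Tue; Review=Mon; Triage=Fri.

5 days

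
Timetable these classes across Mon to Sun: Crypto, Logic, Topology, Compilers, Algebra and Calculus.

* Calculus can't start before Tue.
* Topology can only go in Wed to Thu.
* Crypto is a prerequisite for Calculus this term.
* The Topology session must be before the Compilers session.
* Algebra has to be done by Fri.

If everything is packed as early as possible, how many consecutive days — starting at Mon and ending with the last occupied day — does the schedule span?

The precedence chain requires at least 2 distinct days.
Propagating the time windows through the other constraints, Compilers can't land before Thu — that is day 4 counting from Mon — so the schedule must run through at least 4 days.
4 works (last occupied day: Thu): for example Topology in Wed, Algebra in Mon, Crypto in Mon, Compilers in Thu, Calculus in Tue, Logic in Mon.

4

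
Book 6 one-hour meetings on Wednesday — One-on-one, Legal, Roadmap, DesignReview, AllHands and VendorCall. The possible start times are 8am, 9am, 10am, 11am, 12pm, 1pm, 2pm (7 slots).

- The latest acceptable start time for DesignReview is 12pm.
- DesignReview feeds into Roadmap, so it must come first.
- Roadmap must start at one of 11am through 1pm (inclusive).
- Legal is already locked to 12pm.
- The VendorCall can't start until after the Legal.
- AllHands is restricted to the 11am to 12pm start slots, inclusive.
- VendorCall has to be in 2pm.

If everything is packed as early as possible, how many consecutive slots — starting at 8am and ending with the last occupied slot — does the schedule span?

7 slots

The precedence chain requires at least 2 distinct slots.
VendorCall can't be placed before 2pm — that is slot 7 counting from 8am — so the schedule must run through at least 7 slots.
7 works (last occupied slot: 2pm): for example Roadmap=11am, One-on-one=8am, VendorCall=2pm, Legal=12pm, AllHands=11am, DesignReview=8am.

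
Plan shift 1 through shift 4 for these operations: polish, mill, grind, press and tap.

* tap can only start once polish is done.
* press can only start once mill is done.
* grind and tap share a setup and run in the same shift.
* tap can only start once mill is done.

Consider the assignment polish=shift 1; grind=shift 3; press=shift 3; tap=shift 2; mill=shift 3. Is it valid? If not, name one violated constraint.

No — it violates: tap can only start once mill is done

tap can only start once polish is done — holds.
grind and tap share a setup and run in the same shift — violated.
press can only start once mill is done — violated.
tap can only start once mill is done — violated.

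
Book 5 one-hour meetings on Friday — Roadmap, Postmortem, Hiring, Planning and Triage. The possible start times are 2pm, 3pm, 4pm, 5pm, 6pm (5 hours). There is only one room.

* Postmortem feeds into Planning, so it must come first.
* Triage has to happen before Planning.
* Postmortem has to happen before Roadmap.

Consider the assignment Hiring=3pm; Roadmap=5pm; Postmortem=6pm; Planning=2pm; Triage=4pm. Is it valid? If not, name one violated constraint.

Postmortem has to happen before Roadmap — violated.
Triage has to happen before Planning — violated.
Postmortem feeds into Planning, so it must come first — violated.
There is only one room — holds.

No — it violates: Postmortem feeds into Planning, so it must come first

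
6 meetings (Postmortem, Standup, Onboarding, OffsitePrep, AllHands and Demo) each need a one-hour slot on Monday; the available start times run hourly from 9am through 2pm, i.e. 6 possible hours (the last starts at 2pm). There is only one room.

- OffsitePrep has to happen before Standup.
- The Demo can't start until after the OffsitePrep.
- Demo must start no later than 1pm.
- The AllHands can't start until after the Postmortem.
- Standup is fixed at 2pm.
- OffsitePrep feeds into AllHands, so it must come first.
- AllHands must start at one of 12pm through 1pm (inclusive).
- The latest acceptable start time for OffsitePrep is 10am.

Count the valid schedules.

Splitting on Postmortem: it can be 9am (4), 10am (4), 11am (6), 12pm (3). Listing each branch's schedules as (Standup, Onboarding, OffsitePrep, AllHands, Demo):
Postmortem=9am: (2pm,11am,10am,12pm,1pm) (2pm,11am,10am,1pm,12pm) (2pm,12pm,10am,1pm,11am) (2pm,1pm,10am,12pm,11am) — 4.
Postmortem=10am: (2pm,11am,9am,12pm,1pm) (2pm,11am,9am,1pm,12pm) (2pm,12pm,9am,1pm,11am) (2pm,1pm,9am,12pm,11am) — 4.
Postmortem=11am: (2pm,9am,10am,12pm,1pm) (2pm,9am,10am,1pm,12pm) (2pm,10am,9am,12pm,1pm) (2pm,10am,9am,1pm,12pm) (2pm,12pm,9am,1pm,10am) (2pm,1pm,9am,12pm,10am) — 6.
Postmortem=12pm: (2pm,9am,10am,1pm,11am) (2pm,10am,9am,1pm,11am) (2pm,11am,9am,1pm,10am) — 3.
Summing: 4 + 4 + 6 + 3 = 17.

17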